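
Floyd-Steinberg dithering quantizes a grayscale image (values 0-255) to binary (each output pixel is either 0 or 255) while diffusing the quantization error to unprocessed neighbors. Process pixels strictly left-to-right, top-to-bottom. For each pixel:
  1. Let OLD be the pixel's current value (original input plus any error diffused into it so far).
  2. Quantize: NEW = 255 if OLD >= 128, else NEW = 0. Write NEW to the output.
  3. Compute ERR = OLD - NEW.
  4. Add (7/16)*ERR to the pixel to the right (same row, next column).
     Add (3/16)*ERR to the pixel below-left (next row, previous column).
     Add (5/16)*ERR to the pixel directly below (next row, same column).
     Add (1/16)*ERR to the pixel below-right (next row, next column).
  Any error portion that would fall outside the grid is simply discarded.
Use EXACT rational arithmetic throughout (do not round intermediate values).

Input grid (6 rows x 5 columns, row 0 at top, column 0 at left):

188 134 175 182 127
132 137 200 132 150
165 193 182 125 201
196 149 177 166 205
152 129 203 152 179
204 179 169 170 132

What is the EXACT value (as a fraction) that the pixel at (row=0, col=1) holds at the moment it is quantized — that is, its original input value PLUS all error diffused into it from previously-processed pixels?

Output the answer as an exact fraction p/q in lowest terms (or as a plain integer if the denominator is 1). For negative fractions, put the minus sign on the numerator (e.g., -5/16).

Answer: 1675/16

Derivation:
(0,0): OLD=188 → NEW=255, ERR=-67
(0,1): OLD=1675/16 → NEW=0, ERR=1675/16
Target (0,1): original=134, with diffused error = 1675/16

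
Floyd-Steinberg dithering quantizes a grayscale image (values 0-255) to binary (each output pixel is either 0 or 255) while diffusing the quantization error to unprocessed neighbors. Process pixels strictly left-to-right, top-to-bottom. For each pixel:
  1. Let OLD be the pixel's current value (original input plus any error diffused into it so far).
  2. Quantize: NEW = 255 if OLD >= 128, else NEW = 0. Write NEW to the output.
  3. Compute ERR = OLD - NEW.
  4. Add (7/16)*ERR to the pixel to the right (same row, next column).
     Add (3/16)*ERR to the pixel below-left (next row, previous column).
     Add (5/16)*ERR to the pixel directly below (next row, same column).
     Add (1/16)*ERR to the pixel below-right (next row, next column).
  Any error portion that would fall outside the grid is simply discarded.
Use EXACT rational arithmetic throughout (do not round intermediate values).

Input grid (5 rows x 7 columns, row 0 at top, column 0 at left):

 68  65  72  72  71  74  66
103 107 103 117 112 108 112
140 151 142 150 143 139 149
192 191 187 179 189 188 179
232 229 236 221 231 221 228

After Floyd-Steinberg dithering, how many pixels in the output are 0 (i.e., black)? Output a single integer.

(0,0): OLD=68 → NEW=0, ERR=68
(0,1): OLD=379/4 → NEW=0, ERR=379/4
(0,2): OLD=7261/64 → NEW=0, ERR=7261/64
(0,3): OLD=124555/1024 → NEW=0, ERR=124555/1024
(0,4): OLD=2035149/16384 → NEW=0, ERR=2035149/16384
(0,5): OLD=33644699/262144 → NEW=255, ERR=-33202021/262144
(0,6): OLD=44409917/4194304 → NEW=0, ERR=44409917/4194304
(1,0): OLD=9089/64 → NEW=255, ERR=-7231/64
(1,1): OLD=57703/512 → NEW=0, ERR=57703/512
(1,2): OLD=3546963/16384 → NEW=255, ERR=-630957/16384
(1,3): OLD=11045703/65536 → NEW=255, ERR=-5665977/65536
(1,4): OLD=406206629/4194304 → NEW=0, ERR=406206629/4194304
(1,5): OLD=4044634965/33554432 → NEW=0, ERR=4044634965/33554432
(1,6): OLD=85968524891/536870912 → NEW=255, ERR=-50933557669/536870912
(2,0): OLD=1030749/8192 → NEW=0, ERR=1030749/8192
(2,1): OLD=59502703/262144 → NEW=255, ERR=-7344017/262144
(2,2): OLD=455258701/4194304 → NEW=0, ERR=455258701/4194304
(2,3): OLD=6248561381/33554432 → NEW=255, ERR=-2307818779/33554432
(2,4): OLD=43049499397/268435456 → NEW=255, ERR=-25401541883/268435456
(2,5): OLD=1061143894631/8589934592 → NEW=0, ERR=1061143894631/8589934592
(2,6): OLD=24867153267265/137438953472 → NEW=255, ERR=-10179779868095/137438953472
(3,0): OLD=948194157/4194304 → NEW=255, ERR=-121353363/4194304
(3,1): OLD=6637158857/33554432 → NEW=255, ERR=-1919221303/33554432
(3,2): OLD=48653584475/268435456 → NEW=255, ERR=-19797456805/268435456
(3,3): OLD=122709032101/1073741824 → NEW=0, ERR=122709032101/1073741824
(3,4): OLD=31376051379053/137438953472 → NEW=255, ERR=-3670881756307/137438953472
(3,5): OLD=214533391135863/1099511627776 → NEW=255, ERR=-65842073947017/1099511627776
(3,6): OLD=2416742008110313/17592186044416 → NEW=255, ERR=-2069265433215767/17592186044416
(4,0): OLD=113942253155/536870912 → NEW=255, ERR=-22959829405/536870912
(4,1): OLD=1518520540199/8589934592 → NEW=255, ERR=-671912780761/8589934592
(4,2): OLD=27018306582121/137438953472 → NEW=255, ERR=-8028626553239/137438953472
(4,3): OLD=243584295497939/1099511627776 → NEW=255, ERR=-36791169584941/1099511627776
(4,4): OLD=1793774672971801/8796093022208 → NEW=255, ERR=-449229047691239/8796093022208
(4,5): OLD=43971728105161673/281474976710656 → NEW=255, ERR=-27804390956055607/281474976710656
(4,6): OLD=649793172760386127/4503599627370496 → NEW=255, ERR=-498624732219090353/4503599627370496
Output grid:
  Row 0: .....#.  (6 black, running=6)
  Row 1: #.##..#  (3 black, running=9)
  Row 2: .#.##.#  (3 black, running=12)
  Row 3: ###.###  (1 black, running=13)
  Row 4: #######  (0 black, running=13)

Answer: 13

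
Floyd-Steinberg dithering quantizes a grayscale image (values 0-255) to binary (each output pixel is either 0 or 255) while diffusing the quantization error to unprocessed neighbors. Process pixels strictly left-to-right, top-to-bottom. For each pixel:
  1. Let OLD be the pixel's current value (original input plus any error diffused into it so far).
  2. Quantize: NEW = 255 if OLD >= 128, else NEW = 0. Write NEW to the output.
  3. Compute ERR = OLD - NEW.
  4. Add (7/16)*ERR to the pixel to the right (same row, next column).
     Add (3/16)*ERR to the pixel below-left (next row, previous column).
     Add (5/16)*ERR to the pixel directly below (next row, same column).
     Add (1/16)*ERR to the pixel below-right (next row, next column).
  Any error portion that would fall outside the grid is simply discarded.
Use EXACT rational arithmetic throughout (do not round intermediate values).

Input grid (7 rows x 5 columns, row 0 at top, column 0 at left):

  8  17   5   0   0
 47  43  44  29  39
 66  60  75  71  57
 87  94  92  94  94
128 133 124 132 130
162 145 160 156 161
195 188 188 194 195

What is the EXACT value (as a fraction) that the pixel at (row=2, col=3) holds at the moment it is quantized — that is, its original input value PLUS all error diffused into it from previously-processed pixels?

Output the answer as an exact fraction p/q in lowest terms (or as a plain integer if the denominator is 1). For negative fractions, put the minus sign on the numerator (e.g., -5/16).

(0,0): OLD=8 → NEW=0, ERR=8
(0,1): OLD=41/2 → NEW=0, ERR=41/2
(0,2): OLD=447/32 → NEW=0, ERR=447/32
(0,3): OLD=3129/512 → NEW=0, ERR=3129/512
(0,4): OLD=21903/8192 → NEW=0, ERR=21903/8192
(1,0): OLD=1707/32 → NEW=0, ERR=1707/32
(1,1): OLD=19421/256 → NEW=0, ERR=19421/256
(1,2): OLD=687985/8192 → NEW=0, ERR=687985/8192
(1,3): OLD=2261861/32768 → NEW=0, ERR=2261861/32768
(1,4): OLD=36918575/524288 → NEW=0, ERR=36918575/524288
(2,0): OLD=396879/4096 → NEW=0, ERR=396879/4096
(2,1): OLD=19028933/131072 → NEW=255, ERR=-14394427/131072
(2,2): OLD=148650095/2097152 → NEW=0, ERR=148650095/2097152
(2,3): OLD=4765857917/33554432 → NEW=255, ERR=-3790522243/33554432
Target (2,3): original=71, with diffused error = 4765857917/33554432

Answer: 4765857917/33554432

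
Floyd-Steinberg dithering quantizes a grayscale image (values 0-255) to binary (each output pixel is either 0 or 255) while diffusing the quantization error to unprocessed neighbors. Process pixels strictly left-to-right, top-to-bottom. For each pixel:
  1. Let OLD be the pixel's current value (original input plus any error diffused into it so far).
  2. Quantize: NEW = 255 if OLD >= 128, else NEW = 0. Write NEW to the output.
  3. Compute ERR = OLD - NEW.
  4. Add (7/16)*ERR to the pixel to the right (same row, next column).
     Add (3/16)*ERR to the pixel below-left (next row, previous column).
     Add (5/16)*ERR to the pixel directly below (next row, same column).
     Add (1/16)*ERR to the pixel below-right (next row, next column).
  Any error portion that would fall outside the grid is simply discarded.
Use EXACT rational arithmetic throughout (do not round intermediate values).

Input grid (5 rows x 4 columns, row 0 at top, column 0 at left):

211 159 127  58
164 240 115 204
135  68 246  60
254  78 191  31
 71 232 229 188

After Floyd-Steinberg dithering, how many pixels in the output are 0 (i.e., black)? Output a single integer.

(0,0): OLD=211 → NEW=255, ERR=-44
(0,1): OLD=559/4 → NEW=255, ERR=-461/4
(0,2): OLD=4901/64 → NEW=0, ERR=4901/64
(0,3): OLD=93699/1024 → NEW=0, ERR=93699/1024
(1,0): OLD=8233/64 → NEW=255, ERR=-8087/64
(1,1): OLD=82079/512 → NEW=255, ERR=-48481/512
(1,2): OLD=1760587/16384 → NEW=0, ERR=1760587/16384
(1,3): OLD=74552061/262144 → NEW=255, ERR=7705341/262144
(2,0): OLD=636997/8192 → NEW=0, ERR=636997/8192
(2,1): OLD=22198279/262144 → NEW=0, ERR=22198279/262144
(2,2): OLD=165790931/524288 → NEW=255, ERR=32097491/524288
(2,3): OLD=861391111/8388608 → NEW=0, ERR=861391111/8388608
(3,0): OLD=1233867573/4194304 → NEW=255, ERR=164320053/4194304
(3,1): OLD=9257076331/67108864 → NEW=255, ERR=-7855683989/67108864
(3,2): OLD=196993440789/1073741824 → NEW=255, ERR=-76810724331/1073741824
(3,3): OLD=611926846995/17179869184 → NEW=0, ERR=611926846995/17179869184
(4,0): OLD=65814221777/1073741824 → NEW=0, ERR=65814221777/1073741824
(4,1): OLD=1814804122291/8589934592 → NEW=255, ERR=-375629198669/8589934592
(4,2): OLD=51368099402131/274877906944 → NEW=255, ERR=-18725766868589/274877906944
(4,3): OLD=725042978338293/4398046511104 → NEW=255, ERR=-396458881993227/4398046511104
Output grid:
  Row 0: ##..  (2 black, running=2)
  Row 1: ##.#  (1 black, running=3)
  Row 2: ..#.  (3 black, running=6)
  Row 3: ###.  (1 black, running=7)
  Row 4: .###  (1 black, running=8)

Answer: 8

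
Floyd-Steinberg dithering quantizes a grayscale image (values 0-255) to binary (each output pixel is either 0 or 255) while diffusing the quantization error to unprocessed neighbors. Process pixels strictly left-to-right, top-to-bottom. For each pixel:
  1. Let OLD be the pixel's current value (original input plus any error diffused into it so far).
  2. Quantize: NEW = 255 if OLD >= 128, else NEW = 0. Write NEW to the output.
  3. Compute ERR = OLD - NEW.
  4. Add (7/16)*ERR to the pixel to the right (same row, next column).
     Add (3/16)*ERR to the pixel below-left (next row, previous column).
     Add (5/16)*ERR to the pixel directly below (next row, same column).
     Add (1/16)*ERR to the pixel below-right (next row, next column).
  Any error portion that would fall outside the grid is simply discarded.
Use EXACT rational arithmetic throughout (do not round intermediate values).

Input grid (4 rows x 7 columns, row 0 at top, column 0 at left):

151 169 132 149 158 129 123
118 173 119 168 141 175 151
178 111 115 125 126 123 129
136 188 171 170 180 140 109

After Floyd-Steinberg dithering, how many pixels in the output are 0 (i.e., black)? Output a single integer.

(0,0): OLD=151 → NEW=255, ERR=-104
(0,1): OLD=247/2 → NEW=0, ERR=247/2
(0,2): OLD=5953/32 → NEW=255, ERR=-2207/32
(0,3): OLD=60839/512 → NEW=0, ERR=60839/512
(0,4): OLD=1720209/8192 → NEW=255, ERR=-368751/8192
(0,5): OLD=14327031/131072 → NEW=0, ERR=14327031/131072
(0,6): OLD=358238913/2097152 → NEW=255, ERR=-176534847/2097152
(1,0): OLD=3477/32 → NEW=0, ERR=3477/32
(1,1): OLD=61363/256 → NEW=255, ERR=-3917/256
(1,2): OLD=989199/8192 → NEW=0, ERR=989199/8192
(1,3): OLD=8035091/32768 → NEW=255, ERR=-320749/32768
(1,4): OLD=315773257/2097152 → NEW=255, ERR=-219000503/2097152
(1,5): OLD=2430589881/16777216 → NEW=255, ERR=-1847600199/16777216
(1,6): OLD=22373018551/268435456 → NEW=0, ERR=22373018551/268435456
(2,0): OLD=856417/4096 → NEW=255, ERR=-188063/4096
(2,1): OLD=15147099/131072 → NEW=0, ERR=15147099/131072
(2,2): OLD=420483601/2097152 → NEW=255, ERR=-114290159/2097152
(2,3): OLD=1443933321/16777216 → NEW=0, ERR=1443933321/16777216
(2,4): OLD=14731678249/134217728 → NEW=0, ERR=14731678249/134217728
(2,5): OLD=625803448243/4294967296 → NEW=255, ERR=-469413212237/4294967296
(2,6): OLD=6895775846421/68719476736 → NEW=0, ERR=6895775846421/68719476736
(3,0): OLD=300563889/2097152 → NEW=255, ERR=-234209871/2097152
(3,1): OLD=2720686653/16777216 → NEW=255, ERR=-1557503427/16777216
(3,2): OLD=18349480631/134217728 → NEW=255, ERR=-15876040009/134217728
(3,3): OLD=87144434377/536870912 → NEW=255, ERR=-49757648183/536870912
(3,4): OLD=10901553327537/68719476736 → NEW=255, ERR=-6621913240143/68719476736
(3,5): OLD=49127562515715/549755813888 → NEW=0, ERR=49127562515715/549755813888
(3,6): OLD=1518413219721181/8796093022208 → NEW=255, ERR=-724590500941859/8796093022208
Output grid:
  Row 0: #.#.#.#  (3 black, running=3)
  Row 1: .#.###.  (3 black, running=6)
  Row 2: #.#..#.  (4 black, running=10)
  Row 3: #####.#  (1 black, running=11)

Answer: 11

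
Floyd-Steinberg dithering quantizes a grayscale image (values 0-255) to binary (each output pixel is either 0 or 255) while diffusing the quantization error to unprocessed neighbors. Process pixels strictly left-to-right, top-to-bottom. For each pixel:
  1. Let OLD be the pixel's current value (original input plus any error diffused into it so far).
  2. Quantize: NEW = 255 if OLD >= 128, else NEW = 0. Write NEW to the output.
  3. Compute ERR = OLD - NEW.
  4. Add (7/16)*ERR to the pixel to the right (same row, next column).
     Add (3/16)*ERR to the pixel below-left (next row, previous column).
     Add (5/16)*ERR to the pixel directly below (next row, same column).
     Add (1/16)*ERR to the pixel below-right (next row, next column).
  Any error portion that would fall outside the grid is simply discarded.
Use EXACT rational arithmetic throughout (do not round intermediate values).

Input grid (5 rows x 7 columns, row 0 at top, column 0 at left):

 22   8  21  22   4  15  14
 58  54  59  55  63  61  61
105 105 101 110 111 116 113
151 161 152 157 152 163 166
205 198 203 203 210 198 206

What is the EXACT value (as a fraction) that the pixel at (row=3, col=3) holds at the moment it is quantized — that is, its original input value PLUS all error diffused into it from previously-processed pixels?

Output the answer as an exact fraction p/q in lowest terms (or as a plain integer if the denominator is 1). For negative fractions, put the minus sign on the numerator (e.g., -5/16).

Answer: 467364257611/2147483648

Derivation:
(0,0): OLD=22 → NEW=0, ERR=22
(0,1): OLD=141/8 → NEW=0, ERR=141/8
(0,2): OLD=3675/128 → NEW=0, ERR=3675/128
(0,3): OLD=70781/2048 → NEW=0, ERR=70781/2048
(0,4): OLD=626539/32768 → NEW=0, ERR=626539/32768
(0,5): OLD=12250093/524288 → NEW=0, ERR=12250093/524288
(0,6): OLD=203191163/8388608 → NEW=0, ERR=203191163/8388608
(1,0): OLD=8727/128 → NEW=0, ERR=8727/128
(1,1): OLD=98401/1024 → NEW=0, ERR=98401/1024
(1,2): OLD=3853365/32768 → NEW=0, ERR=3853365/32768
(1,3): OLD=16073073/131072 → NEW=0, ERR=16073073/131072
(1,4): OLD=1083521683/8388608 → NEW=255, ERR=-1055573357/8388608
(1,5): OLD=1274121411/67108864 → NEW=0, ERR=1274121411/67108864
(1,6): OLD=84112759565/1073741824 → NEW=0, ERR=84112759565/1073741824
(2,0): OLD=2364603/16384 → NEW=255, ERR=-1813317/16384
(2,1): OLD=59202169/524288 → NEW=0, ERR=59202169/524288
(2,2): OLD=1813191979/8388608 → NEW=255, ERR=-325903061/8388608
(2,3): OLD=7722876691/67108864 → NEW=0, ERR=7722876691/67108864
(2,4): OLD=71537161315/536870912 → NEW=255, ERR=-65364921245/536870912
(2,5): OLD=1296910529793/17179869184 → NEW=0, ERR=1296910529793/17179869184
(2,6): OLD=47194773039639/274877906944 → NEW=255, ERR=-22899093231081/274877906944
(3,0): OLD=1154155595/8388608 → NEW=255, ERR=-984939445/8388608
(3,1): OLD=8772262063/67108864 → NEW=255, ERR=-8340498257/67108864
(3,2): OLD=61267827357/536870912 → NEW=0, ERR=61267827357/536870912
(3,3): OLD=467364257611/2147483648 → NEW=255, ERR=-80244072629/2147483648
Target (3,3): original=157, with diffused error = 467364257611/2147483648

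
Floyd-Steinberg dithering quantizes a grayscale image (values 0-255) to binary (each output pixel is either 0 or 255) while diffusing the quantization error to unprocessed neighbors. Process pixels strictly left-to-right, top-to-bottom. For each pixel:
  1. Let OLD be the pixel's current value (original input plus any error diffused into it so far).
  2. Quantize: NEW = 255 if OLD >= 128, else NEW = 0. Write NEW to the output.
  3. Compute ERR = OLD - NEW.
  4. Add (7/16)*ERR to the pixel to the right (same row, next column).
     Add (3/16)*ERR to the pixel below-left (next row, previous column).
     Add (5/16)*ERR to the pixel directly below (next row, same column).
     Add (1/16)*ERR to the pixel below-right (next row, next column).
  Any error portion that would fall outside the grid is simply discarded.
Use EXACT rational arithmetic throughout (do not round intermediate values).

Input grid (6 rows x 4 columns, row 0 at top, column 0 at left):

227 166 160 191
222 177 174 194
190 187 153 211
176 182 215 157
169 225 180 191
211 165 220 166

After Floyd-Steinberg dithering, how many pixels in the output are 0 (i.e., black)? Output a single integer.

(0,0): OLD=227 → NEW=255, ERR=-28
(0,1): OLD=615/4 → NEW=255, ERR=-405/4
(0,2): OLD=7405/64 → NEW=0, ERR=7405/64
(0,3): OLD=247419/1024 → NEW=255, ERR=-13701/1024
(1,0): OLD=12433/64 → NEW=255, ERR=-3887/64
(1,1): OLD=71031/512 → NEW=255, ERR=-59529/512
(1,2): OLD=2465027/16384 → NEW=255, ERR=-1712893/16384
(1,3): OLD=39665285/262144 → NEW=255, ERR=-27181435/262144
(2,0): OLD=1222413/8192 → NEW=255, ERR=-866547/8192
(2,1): OLD=21230879/262144 → NEW=0, ERR=21230879/262144
(2,2): OLD=67661259/524288 → NEW=255, ERR=-66032181/524288
(2,3): OLD=981144095/8388608 → NEW=0, ERR=981144095/8388608
(3,0): OLD=663242621/4194304 → NEW=255, ERR=-406304899/4194304
(3,1): OLD=9039704867/67108864 → NEW=255, ERR=-8073055453/67108864
(3,2): OLD=161065071453/1073741824 → NEW=255, ERR=-112739093667/1073741824
(3,3): OLD=2400764120331/17179869184 → NEW=255, ERR=-1980102521589/17179869184
(4,0): OLD=124738809977/1073741824 → NEW=0, ERR=124738809977/1073741824
(4,1): OLD=1825283232427/8589934592 → NEW=255, ERR=-365150088533/8589934592
(4,2): OLD=27339784756363/274877906944 → NEW=0, ERR=27339784756363/274877906944
(4,3): OLD=844135967209533/4398046511104 → NEW=255, ERR=-277365893121987/4398046511104
(5,0): OLD=32893721316073/137438953472 → NEW=255, ERR=-2153211819287/137438953472
(5,1): OLD=751061184320063/4398046511104 → NEW=255, ERR=-370440676011457/4398046511104
(5,2): OLD=439255226338127/2199023255552 → NEW=255, ERR=-121495703827633/2199023255552
(5,3): OLD=9030878770397235/70368744177664 → NEW=255, ERR=-8913150994907085/70368744177664
Output grid:
  Row 0: ##.#  (1 black, running=1)
  Row 1: ####  (0 black, running=1)
  Row 2: #.#.  (2 black, running=3)
  Row 3: ####  (0 black, running=3)
  Row 4: .#.#  (2 black, running=5)
  Row 5: ####  (0 black, running=5)

Answer: 5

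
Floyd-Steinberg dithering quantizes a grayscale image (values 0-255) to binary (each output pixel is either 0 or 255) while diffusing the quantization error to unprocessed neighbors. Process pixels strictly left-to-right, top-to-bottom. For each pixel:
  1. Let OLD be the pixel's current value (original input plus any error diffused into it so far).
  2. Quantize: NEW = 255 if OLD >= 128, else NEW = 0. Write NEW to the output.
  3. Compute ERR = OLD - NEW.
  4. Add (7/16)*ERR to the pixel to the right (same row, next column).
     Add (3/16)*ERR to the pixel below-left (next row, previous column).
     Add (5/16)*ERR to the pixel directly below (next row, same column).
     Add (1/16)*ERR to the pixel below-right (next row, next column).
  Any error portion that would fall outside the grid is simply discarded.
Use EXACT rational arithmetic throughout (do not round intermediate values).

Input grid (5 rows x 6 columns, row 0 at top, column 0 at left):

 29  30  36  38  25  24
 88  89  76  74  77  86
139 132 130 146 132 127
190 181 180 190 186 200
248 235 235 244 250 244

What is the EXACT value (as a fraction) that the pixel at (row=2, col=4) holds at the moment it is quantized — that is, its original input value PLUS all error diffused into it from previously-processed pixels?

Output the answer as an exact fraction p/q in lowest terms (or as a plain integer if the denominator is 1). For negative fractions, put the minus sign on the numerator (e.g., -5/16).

Answer: 858691873567/4294967296

Derivation:
(0,0): OLD=29 → NEW=0, ERR=29
(0,1): OLD=683/16 → NEW=0, ERR=683/16
(0,2): OLD=13997/256 → NEW=0, ERR=13997/256
(0,3): OLD=253627/4096 → NEW=0, ERR=253627/4096
(0,4): OLD=3413789/65536 → NEW=0, ERR=3413789/65536
(0,5): OLD=49062347/1048576 → NEW=0, ERR=49062347/1048576
(1,0): OLD=26897/256 → NEW=0, ERR=26897/256
(1,1): OLD=328439/2048 → NEW=255, ERR=-193801/2048
(1,2): OLD=4323011/65536 → NEW=0, ERR=4323011/65536
(1,3): OLD=35492615/262144 → NEW=255, ERR=-31354105/262144
(1,4): OLD=899149365/16777216 → NEW=0, ERR=899149365/16777216
(1,5): OLD=34178412515/268435456 → NEW=0, ERR=34178412515/268435456
(2,0): OLD=5049229/32768 → NEW=255, ERR=-3306611/32768
(2,1): OLD=80965983/1048576 → NEW=0, ERR=80965983/1048576
(2,2): OLD=2618165469/16777216 → NEW=255, ERR=-1660024611/16777216
(2,3): OLD=10671114805/134217728 → NEW=0, ERR=10671114805/134217728
(2,4): OLD=858691873567/4294967296 → NEW=255, ERR=-236524786913/4294967296
Target (2,4): original=132, with diffused error = 858691873567/4294967296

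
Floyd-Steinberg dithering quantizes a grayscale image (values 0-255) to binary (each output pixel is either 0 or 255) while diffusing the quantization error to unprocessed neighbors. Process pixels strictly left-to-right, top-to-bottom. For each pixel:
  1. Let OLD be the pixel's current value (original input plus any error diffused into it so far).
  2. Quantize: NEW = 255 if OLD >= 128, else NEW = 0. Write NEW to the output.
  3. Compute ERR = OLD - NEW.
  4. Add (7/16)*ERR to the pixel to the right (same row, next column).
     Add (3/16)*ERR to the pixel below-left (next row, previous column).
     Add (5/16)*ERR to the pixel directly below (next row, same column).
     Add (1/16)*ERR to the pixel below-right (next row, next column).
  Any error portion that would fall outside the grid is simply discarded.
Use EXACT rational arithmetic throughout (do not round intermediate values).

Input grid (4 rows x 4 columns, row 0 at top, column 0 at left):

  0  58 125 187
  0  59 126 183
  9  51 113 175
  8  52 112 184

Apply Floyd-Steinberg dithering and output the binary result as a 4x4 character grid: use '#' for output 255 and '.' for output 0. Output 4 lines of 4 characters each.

(0,0): OLD=0 → NEW=0, ERR=0
(0,1): OLD=58 → NEW=0, ERR=58
(0,2): OLD=1203/8 → NEW=255, ERR=-837/8
(0,3): OLD=18077/128 → NEW=255, ERR=-14563/128
(1,0): OLD=87/8 → NEW=0, ERR=87/8
(1,1): OLD=3985/64 → NEW=0, ERR=3985/64
(1,2): OLD=210613/2048 → NEW=0, ERR=210613/2048
(1,3): OLD=6091523/32768 → NEW=255, ERR=-2264317/32768
(2,0): OLD=24651/1024 → NEW=0, ERR=24651/1024
(2,1): OLD=3307993/32768 → NEW=0, ERR=3307993/32768
(2,2): OLD=11812113/65536 → NEW=255, ERR=-4899567/65536
(2,3): OLD=133300277/1048576 → NEW=0, ERR=133300277/1048576
(3,0): OLD=18062443/524288 → NEW=0, ERR=18062443/524288
(3,1): OLD=722315861/8388608 → NEW=0, ERR=722315861/8388608
(3,2): OLD=20998926539/134217728 → NEW=255, ERR=-13226594101/134217728
(3,3): OLD=377828696589/2147483648 → NEW=255, ERR=-169779633651/2147483648
Row 0: ..##
Row 1: ...#
Row 2: ..#.
Row 3: ..##

Answer: ..##
...#
..#.
..##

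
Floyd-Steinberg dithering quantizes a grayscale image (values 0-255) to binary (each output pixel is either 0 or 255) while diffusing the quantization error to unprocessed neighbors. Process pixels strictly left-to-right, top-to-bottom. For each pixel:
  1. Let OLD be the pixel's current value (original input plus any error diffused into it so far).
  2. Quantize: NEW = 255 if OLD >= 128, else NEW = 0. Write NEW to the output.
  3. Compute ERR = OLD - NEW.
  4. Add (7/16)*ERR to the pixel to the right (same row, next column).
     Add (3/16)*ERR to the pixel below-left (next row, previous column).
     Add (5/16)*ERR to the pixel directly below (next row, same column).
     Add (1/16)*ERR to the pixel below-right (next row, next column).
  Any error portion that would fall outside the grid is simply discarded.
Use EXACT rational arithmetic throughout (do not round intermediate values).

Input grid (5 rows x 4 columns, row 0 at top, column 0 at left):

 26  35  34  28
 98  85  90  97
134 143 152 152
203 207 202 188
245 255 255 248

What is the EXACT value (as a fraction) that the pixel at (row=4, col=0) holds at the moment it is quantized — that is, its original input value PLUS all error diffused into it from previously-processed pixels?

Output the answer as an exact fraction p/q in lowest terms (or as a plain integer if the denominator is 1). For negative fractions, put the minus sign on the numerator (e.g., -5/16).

(0,0): OLD=26 → NEW=0, ERR=26
(0,1): OLD=371/8 → NEW=0, ERR=371/8
(0,2): OLD=6949/128 → NEW=0, ERR=6949/128
(0,3): OLD=105987/2048 → NEW=0, ERR=105987/2048
(1,0): OLD=14697/128 → NEW=0, ERR=14697/128
(1,1): OLD=165407/1024 → NEW=255, ERR=-95713/1024
(1,2): OLD=2577995/32768 → NEW=0, ERR=2577995/32768
(1,3): OLD=79159805/524288 → NEW=255, ERR=-54533635/524288
(2,0): OLD=2496197/16384 → NEW=255, ERR=-1681723/16384
(2,1): OLD=47611399/524288 → NEW=0, ERR=47611399/524288
(2,2): OLD=200247731/1048576 → NEW=255, ERR=-67139149/1048576
(2,3): OLD=1617322279/16777216 → NEW=0, ERR=1617322279/16777216
(3,0): OLD=1576645941/8388608 → NEW=255, ERR=-562449099/8388608
(3,1): OLD=25182456171/134217728 → NEW=255, ERR=-9043064469/134217728
(3,2): OLD=378525443093/2147483648 → NEW=255, ERR=-169082887147/2147483648
(3,3): OLD=6173635884563/34359738368 → NEW=255, ERR=-2588097399277/34359738368
(4,0): OLD=454008372433/2147483648 → NEW=255, ERR=-93599957807/2147483648
Target (4,0): original=245, with diffused error = 454008372433/2147483648

Answer: 454008372433/2147483648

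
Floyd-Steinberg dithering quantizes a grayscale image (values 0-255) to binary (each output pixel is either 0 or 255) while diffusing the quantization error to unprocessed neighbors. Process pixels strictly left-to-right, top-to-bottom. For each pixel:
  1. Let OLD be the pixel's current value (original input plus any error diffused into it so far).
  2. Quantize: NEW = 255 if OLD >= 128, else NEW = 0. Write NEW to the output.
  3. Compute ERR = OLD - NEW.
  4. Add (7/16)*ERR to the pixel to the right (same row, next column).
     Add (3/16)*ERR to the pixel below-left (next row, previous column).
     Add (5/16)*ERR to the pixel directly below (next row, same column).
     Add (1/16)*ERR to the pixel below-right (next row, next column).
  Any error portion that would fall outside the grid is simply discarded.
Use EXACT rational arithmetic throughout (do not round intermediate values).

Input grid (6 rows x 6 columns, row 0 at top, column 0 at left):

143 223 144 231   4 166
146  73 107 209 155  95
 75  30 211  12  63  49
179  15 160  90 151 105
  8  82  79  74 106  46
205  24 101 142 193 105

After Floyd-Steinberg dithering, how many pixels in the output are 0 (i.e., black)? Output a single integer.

(0,0): OLD=143 → NEW=255, ERR=-112
(0,1): OLD=174 → NEW=255, ERR=-81
(0,2): OLD=1737/16 → NEW=0, ERR=1737/16
(0,3): OLD=71295/256 → NEW=255, ERR=6015/256
(0,4): OLD=58489/4096 → NEW=0, ERR=58489/4096
(0,5): OLD=11288399/65536 → NEW=255, ERR=-5423281/65536
(1,0): OLD=1533/16 → NEW=0, ERR=1533/16
(1,1): OLD=13179/128 → NEW=0, ERR=13179/128
(1,2): OLD=759047/4096 → NEW=255, ERR=-285433/4096
(1,3): OLD=3200083/16384 → NEW=255, ERR=-977837/16384
(1,4): OLD=125098961/1048576 → NEW=0, ERR=125098961/1048576
(1,5): OLD=2050638951/16777216 → NEW=0, ERR=2050638951/16777216
(2,0): OLD=254457/2048 → NEW=0, ERR=254457/2048
(2,1): OLD=7173267/65536 → NEW=0, ERR=7173267/65536
(2,2): OLD=243641369/1048576 → NEW=255, ERR=-23745511/1048576
(2,3): OLD=12213105/8388608 → NEW=0, ERR=12213105/8388608
(2,4): OLD=32240945843/268435456 → NEW=0, ERR=32240945843/268435456
(2,5): OLD=632216468501/4294967296 → NEW=255, ERR=-463000191979/4294967296
(3,0): OLD=249928025/1048576 → NEW=255, ERR=-17458855/1048576
(3,1): OLD=381176533/8388608 → NEW=0, ERR=381176533/8388608
(3,2): OLD=12074034631/67108864 → NEW=255, ERR=-5038725689/67108864
(3,3): OLD=338060820861/4294967296 → NEW=0, ERR=338060820861/4294967296
(3,4): OLD=6969797467213/34359738368 → NEW=255, ERR=-1791935816627/34359738368
(3,5): OLD=30787643130595/549755813888 → NEW=0, ERR=30787643130595/549755813888
(4,0): OLD=1518917223/134217728 → NEW=0, ERR=1518917223/134217728
(4,1): OLD=184753114763/2147483648 → NEW=0, ERR=184753114763/2147483648
(4,2): OLD=7612334895825/68719476736 → NEW=0, ERR=7612334895825/68719476736
(4,3): OLD=145783800389781/1099511627776 → NEW=255, ERR=-134591664693099/1099511627776
(4,4): OLD=907189766120069/17592186044416 → NEW=0, ERR=907189766120069/17592186044416
(4,5): OLD=23306729054312835/281474976710656 → NEW=0, ERR=23306729054312835/281474976710656
(5,0): OLD=7719519087569/34359738368 → NEW=255, ERR=-1042214196271/34359738368
(5,1): OLD=64972468986561/1099511627776 → NEW=0, ERR=64972468986561/1099511627776
(5,2): OLD=1265711732868651/8796093022208 → NEW=255, ERR=-977291987794389/8796093022208
(5,3): OLD=20190352720035193/281474976710656 → NEW=0, ERR=20190352720035193/281474976710656
(5,4): OLD=139820887426732845/562949953421312 → NEW=255, ERR=-3731350695701715/562949953421312
(5,5): OLD=1181733829936862713/9007199254740992 → NEW=255, ERR=-1115101980022090247/9007199254740992
Output grid:
  Row 0: ##.#.#  (2 black, running=2)
  Row 1: ..##..  (4 black, running=6)
  Row 2: ..#..#  (4 black, running=10)
  Row 3: #.#.#.  (3 black, running=13)
  Row 4: ...#..  (5 black, running=18)
  Row 5: #.#.##  (2 black, running=20)

Answer: 20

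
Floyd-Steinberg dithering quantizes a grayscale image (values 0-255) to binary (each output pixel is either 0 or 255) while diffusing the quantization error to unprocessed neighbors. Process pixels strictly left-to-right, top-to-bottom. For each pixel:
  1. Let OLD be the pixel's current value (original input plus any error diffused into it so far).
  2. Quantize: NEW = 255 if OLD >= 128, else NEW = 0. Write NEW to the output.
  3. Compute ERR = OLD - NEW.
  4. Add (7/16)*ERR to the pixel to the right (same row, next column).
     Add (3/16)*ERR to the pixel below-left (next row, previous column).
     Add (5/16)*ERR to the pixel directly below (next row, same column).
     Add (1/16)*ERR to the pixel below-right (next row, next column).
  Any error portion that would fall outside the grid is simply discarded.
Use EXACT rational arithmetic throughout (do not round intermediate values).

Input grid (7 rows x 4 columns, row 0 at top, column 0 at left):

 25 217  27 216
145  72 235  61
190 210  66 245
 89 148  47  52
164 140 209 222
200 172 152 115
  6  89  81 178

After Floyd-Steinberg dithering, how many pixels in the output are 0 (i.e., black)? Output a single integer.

Answer: 13

Derivation:
(0,0): OLD=25 → NEW=0, ERR=25
(0,1): OLD=3647/16 → NEW=255, ERR=-433/16
(0,2): OLD=3881/256 → NEW=0, ERR=3881/256
(0,3): OLD=911903/4096 → NEW=255, ERR=-132577/4096
(1,0): OLD=37821/256 → NEW=255, ERR=-27459/256
(1,1): OLD=43051/2048 → NEW=0, ERR=43051/2048
(1,2): OLD=15805575/65536 → NEW=255, ERR=-906105/65536
(1,3): OLD=48007777/1048576 → NEW=0, ERR=48007777/1048576
(2,0): OLD=5256713/32768 → NEW=255, ERR=-3099127/32768
(2,1): OLD=173953523/1048576 → NEW=255, ERR=-93433357/1048576
(2,2): OLD=68354975/2097152 → NEW=0, ERR=68354975/2097152
(2,3): OLD=9150403075/33554432 → NEW=255, ERR=594022915/33554432
(3,0): OLD=717011833/16777216 → NEW=0, ERR=717011833/16777216
(3,1): OLD=37326628135/268435456 → NEW=255, ERR=-31124413145/268435456
(3,2): OLD=18077365465/4294967296 → NEW=0, ERR=18077365465/4294967296
(3,3): OLD=4220120002927/68719476736 → NEW=0, ERR=4220120002927/68719476736
(4,0): OLD=668362343749/4294967296 → NEW=255, ERR=-426854316731/4294967296
(4,1): OLD=2190290299983/34359738368 → NEW=0, ERR=2190290299983/34359738368
(4,2): OLD=266600693885807/1099511627776 → NEW=255, ERR=-13774771197073/1099511627776
(4,3): OLD=4151279309274041/17592186044416 → NEW=255, ERR=-334728132052039/17592186044416
(5,0): OLD=99447861008309/549755813888 → NEW=255, ERR=-40739871533131/549755813888
(5,1): OLD=2655345227498643/17592186044416 → NEW=255, ERR=-1830662213827437/17592186044416
(5,2): OLD=905775734528031/8796093022208 → NEW=0, ERR=905775734528031/8796093022208
(5,3): OLD=43156445605704511/281474976710656 → NEW=255, ERR=-28619673455512769/281474976710656
(6,0): OLD=-10321516226519335/281474976710656 → NEW=0, ERR=-10321516226519335/281474976710656
(6,1): OLD=248212432433871743/4503599627370496 → NEW=0, ERR=248212432433871743/4503599627370496
(6,2): OLD=8050544171896587593/72057594037927936 → NEW=0, ERR=8050544171896587593/72057594037927936
(6,3): OLD=232360769817492160511/1152921504606846976 → NEW=255, ERR=-61634213857253818369/1152921504606846976
Output grid:
  Row 0: .#.#  (2 black, running=2)
  Row 1: #.#.  (2 black, running=4)
  Row 2: ##.#  (1 black, running=5)
  Row 3: .#..  (3 black, running=8)
  Row 4: #.##  (1 black, running=9)
  Row 5: ##.#  (1 black, running=10)
  Row 6: ...#  (3 black, running=13)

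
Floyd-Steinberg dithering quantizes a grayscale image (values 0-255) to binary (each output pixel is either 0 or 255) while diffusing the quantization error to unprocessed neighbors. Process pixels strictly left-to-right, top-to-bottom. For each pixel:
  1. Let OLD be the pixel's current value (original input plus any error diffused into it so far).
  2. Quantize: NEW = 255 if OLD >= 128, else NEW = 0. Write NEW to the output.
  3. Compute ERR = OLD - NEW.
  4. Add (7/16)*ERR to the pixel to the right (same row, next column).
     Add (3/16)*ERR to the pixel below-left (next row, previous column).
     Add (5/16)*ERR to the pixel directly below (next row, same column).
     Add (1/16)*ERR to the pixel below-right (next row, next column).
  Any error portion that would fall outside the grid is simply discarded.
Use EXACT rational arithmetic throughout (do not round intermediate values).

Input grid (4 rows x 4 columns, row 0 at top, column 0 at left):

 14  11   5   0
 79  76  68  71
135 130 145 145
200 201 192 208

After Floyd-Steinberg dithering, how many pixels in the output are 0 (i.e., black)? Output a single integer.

(0,0): OLD=14 → NEW=0, ERR=14
(0,1): OLD=137/8 → NEW=0, ERR=137/8
(0,2): OLD=1599/128 → NEW=0, ERR=1599/128
(0,3): OLD=11193/2048 → NEW=0, ERR=11193/2048
(1,0): OLD=11083/128 → NEW=0, ERR=11083/128
(1,1): OLD=125389/1024 → NEW=0, ERR=125389/1024
(1,2): OLD=4180241/32768 → NEW=0, ERR=4180241/32768
(1,3): OLD=67790919/524288 → NEW=255, ERR=-65902521/524288
(2,0): OLD=3031327/16384 → NEW=255, ERR=-1146593/16384
(2,1): OLD=87545349/524288 → NEW=255, ERR=-46148091/524288
(2,2): OLD=136777801/1048576 → NEW=255, ERR=-130609079/1048576
(2,3): OLD=993175269/16777216 → NEW=0, ERR=993175269/16777216
(3,0): OLD=1355822447/8388608 → NEW=255, ERR=-783272593/8388608
(3,1): OLD=14081334385/134217728 → NEW=0, ERR=14081334385/134217728
(3,2): OLD=439318685711/2147483648 → NEW=255, ERR=-108289644529/2147483648
(3,3): OLD=6756942847209/34359738368 → NEW=255, ERR=-2004790436631/34359738368
Output grid:
  Row 0: ....  (4 black, running=4)
  Row 1: ...#  (3 black, running=7)
  Row 2: ###.  (1 black, running=8)
  Row 3: #.##  (1 black, running=9)

Answer: 9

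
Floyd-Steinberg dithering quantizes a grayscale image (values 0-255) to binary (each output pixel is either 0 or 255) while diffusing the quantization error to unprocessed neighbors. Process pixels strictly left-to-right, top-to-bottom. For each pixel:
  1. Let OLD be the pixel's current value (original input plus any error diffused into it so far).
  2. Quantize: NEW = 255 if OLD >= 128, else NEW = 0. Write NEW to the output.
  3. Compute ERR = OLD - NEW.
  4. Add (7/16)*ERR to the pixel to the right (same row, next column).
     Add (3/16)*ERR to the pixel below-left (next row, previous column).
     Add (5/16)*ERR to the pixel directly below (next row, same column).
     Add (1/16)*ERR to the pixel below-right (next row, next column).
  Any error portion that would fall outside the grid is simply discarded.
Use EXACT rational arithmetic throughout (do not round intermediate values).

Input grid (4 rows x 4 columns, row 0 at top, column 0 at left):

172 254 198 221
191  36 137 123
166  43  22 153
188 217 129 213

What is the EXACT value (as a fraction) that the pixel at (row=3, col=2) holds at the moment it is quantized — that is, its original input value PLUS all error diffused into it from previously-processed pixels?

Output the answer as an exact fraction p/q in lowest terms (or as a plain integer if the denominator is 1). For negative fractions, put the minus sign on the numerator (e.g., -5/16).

(0,0): OLD=172 → NEW=255, ERR=-83
(0,1): OLD=3483/16 → NEW=255, ERR=-597/16
(0,2): OLD=46509/256 → NEW=255, ERR=-18771/256
(0,3): OLD=773819/4096 → NEW=255, ERR=-270661/4096
(1,0): OLD=40465/256 → NEW=255, ERR=-24815/256
(1,1): OLD=-75785/2048 → NEW=0, ERR=-75785/2048
(1,2): OLD=5450947/65536 → NEW=0, ERR=5450947/65536
(1,3): OLD=140673221/1048576 → NEW=255, ERR=-126713659/1048576
(2,0): OLD=4219533/32768 → NEW=255, ERR=-4136307/32768
(2,1): OLD=-14944929/1048576 → NEW=0, ERR=-14944929/1048576
(2,2): OLD=35202139/2097152 → NEW=0, ERR=35202139/2097152
(2,3): OLD=4287536783/33554432 → NEW=0, ERR=4287536783/33554432
(3,0): OLD=2447472701/16777216 → NEW=255, ERR=-1830717379/16777216
(3,1): OLD=42966940131/268435456 → NEW=255, ERR=-25484101149/268435456
(3,2): OLD=497266423069/4294967296 → NEW=0, ERR=497266423069/4294967296
Target (3,2): original=129, with diffused error = 497266423069/4294967296

Answer: 497266423069/4294967296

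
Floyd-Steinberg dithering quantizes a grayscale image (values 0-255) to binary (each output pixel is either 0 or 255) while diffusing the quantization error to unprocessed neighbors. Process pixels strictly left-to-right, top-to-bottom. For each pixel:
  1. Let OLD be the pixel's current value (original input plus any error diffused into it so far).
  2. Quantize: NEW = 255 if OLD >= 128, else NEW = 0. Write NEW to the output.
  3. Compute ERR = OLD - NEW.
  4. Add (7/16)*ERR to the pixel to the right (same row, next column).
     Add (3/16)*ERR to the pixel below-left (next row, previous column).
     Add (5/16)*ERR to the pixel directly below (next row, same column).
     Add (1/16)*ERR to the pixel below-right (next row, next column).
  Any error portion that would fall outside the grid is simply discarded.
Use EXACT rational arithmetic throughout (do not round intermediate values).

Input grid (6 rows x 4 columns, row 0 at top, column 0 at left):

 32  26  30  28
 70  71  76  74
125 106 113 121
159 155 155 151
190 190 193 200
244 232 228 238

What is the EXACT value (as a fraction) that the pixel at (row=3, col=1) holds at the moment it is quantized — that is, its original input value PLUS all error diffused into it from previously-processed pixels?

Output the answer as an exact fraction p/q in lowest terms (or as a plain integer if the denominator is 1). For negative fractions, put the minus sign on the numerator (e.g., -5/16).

(0,0): OLD=32 → NEW=0, ERR=32
(0,1): OLD=40 → NEW=0, ERR=40
(0,2): OLD=95/2 → NEW=0, ERR=95/2
(0,3): OLD=1561/32 → NEW=0, ERR=1561/32
(1,0): OLD=175/2 → NEW=0, ERR=175/2
(1,1): OLD=2123/16 → NEW=255, ERR=-1957/16
(1,2): OLD=25077/512 → NEW=0, ERR=25077/512
(1,3): OLD=930947/8192 → NEW=0, ERR=930947/8192
(2,0): OLD=33129/256 → NEW=255, ERR=-32151/256
(2,1): OLD=225149/8192 → NEW=0, ERR=225149/8192
(2,2): OLD=5046049/32768 → NEW=255, ERR=-3309791/32768
(2,3): OLD=60494179/524288 → NEW=0, ERR=60494179/524288
(3,0): OLD=16371735/131072 → NEW=0, ERR=16371735/131072
(3,1): OLD=401493821/2097152 → NEW=255, ERR=-133279939/2097152
Target (3,1): original=155, with diffused error = 401493821/2097152

Answer: 401493821/2097152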